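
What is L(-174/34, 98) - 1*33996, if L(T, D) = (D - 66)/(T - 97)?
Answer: -7377200/217 ≈ -33996.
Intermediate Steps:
L(T, D) = (-66 + D)/(-97 + T)
L(-174/34, 98) - 1*33996 = (-66 + 98)/(-97 - 174/34) - 1*33996 = 32/(-97 - 174*1/34) - 33996 = 32/(-97 - 87/17) - 33996 = 32/(-1736/17) - 33996 = -17/1736*32 - 33996 = -68/217 - 33996 = -7377200/217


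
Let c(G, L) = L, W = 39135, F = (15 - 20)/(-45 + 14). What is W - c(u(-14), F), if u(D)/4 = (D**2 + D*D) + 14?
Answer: 1213180/31 ≈ 39135.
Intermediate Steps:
u(D) = 56 + 8*D**2 (u(D) = 4*((D**2 + D*D) + 14) = 4*((D**2 + D**2) + 14) = 4*(2*D**2 + 14) = 4*(14 + 2*D**2) = 56 + 8*D**2)
F = 5/31 (F = -5/(-31) = -5*(-1/31) = 5/31 ≈ 0.16129)
W - c(u(-14), F) = 39135 - 1*5/31 = 39135 - 5/31 = 1213180/31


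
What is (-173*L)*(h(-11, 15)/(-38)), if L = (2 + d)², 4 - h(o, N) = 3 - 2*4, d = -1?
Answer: 1557/38 ≈ 40.974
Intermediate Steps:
h(o, N) = 9 (h(o, N) = 4 - (3 - 2*4) = 4 - (3 - 8) = 4 - 1*(-5) = 4 + 5 = 9)
L = 1 (L = (2 - 1)² = 1² = 1)
(-173*L)*(h(-11, 15)/(-38)) = (-173*1)*(9/(-38)) = -1557*(-1)/38 = -173*(-9/38) = 1557/38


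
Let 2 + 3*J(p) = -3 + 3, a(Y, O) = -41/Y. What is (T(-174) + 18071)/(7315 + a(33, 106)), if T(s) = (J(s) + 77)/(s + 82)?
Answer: 54861037/22204568 ≈ 2.4707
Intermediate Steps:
J(p) = -2/3 (J(p) = -2/3 + (-3 + 3)/3 = -2/3 + (1/3)*0 = -2/3 + 0 = -2/3)
T(s) = 229/(3*(82 + s)) (T(s) = (-2/3 + 77)/(s + 82) = 229/(3*(82 + s)))
(T(-174) + 18071)/(7315 + a(33, 106)) = (229/(3*(82 - 174)) + 18071)/(7315 - 41/33) = ((229/3)/(-92) + 18071)/(7315 - 41*1/33) = ((229/3)*(-1/92) + 18071)/(7315 - 41/33) = (-229/276 + 18071)/(241354/33) = (4987367/276)*(33/241354) = 54861037/22204568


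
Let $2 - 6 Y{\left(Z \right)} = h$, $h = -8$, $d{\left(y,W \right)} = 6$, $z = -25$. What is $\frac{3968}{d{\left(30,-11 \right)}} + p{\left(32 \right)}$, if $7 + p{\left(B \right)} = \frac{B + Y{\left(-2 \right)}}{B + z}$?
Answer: $\frac{4614}{7} \approx 659.14$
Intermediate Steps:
$Y{\left(Z \right)} = \frac{5}{3}$ ($Y{\left(Z \right)} = \frac{1}{3} - - \frac{4}{3} = \frac{1}{3} + \frac{4}{3} = \frac{5}{3}$)
$p{\left(B \right)} = -7 + \frac{\frac{5}{3} + B}{-25 + B}$ ($p{\left(B \right)} = -7 + \frac{B + \frac{5}{3}}{B - 25} = -7 + \frac{\frac{5}{3} + B}{-25 + B}$)
$\frac{3968}{d{\left(30,-11 \right)}} + p{\left(32 \right)} = \frac{3968}{6} + \frac{2 \left(265 - 288\right)}{3 \left(-25 + 32\right)} = 3968 \cdot \frac{1}{6} + \frac{2 \left(265 - 288\right)}{3 \cdot 7} = \frac{1984}{3} + \frac{2}{3} \cdot \frac{1}{7} \left(-23\right) = \frac{1984}{3} - \frac{46}{21} = \frac{4614}{7}$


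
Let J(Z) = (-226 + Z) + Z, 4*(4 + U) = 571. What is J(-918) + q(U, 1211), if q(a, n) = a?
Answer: -7693/4 ≈ -1923.3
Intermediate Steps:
U = 555/4 (U = -4 + (¼)*571 = -4 + 571/4 = 555/4 ≈ 138.75)
J(Z) = -226 + 2*Z
J(-918) + q(U, 1211) = (-226 + 2*(-918)) + 555/4 = (-226 - 1836) + 555/4 = -2062 + 555/4 = -7693/4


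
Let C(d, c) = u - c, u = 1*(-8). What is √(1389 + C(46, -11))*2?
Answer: 8*√87 ≈ 74.619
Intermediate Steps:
u = -8
C(d, c) = -8 - c
√(1389 + C(46, -11))*2 = √(1389 + (-8 - 1*(-11)))*2 = √(1389 + (-8 + 11))*2 = √(1389 + 3)*2 = √1392*2 = (4*√87)*2 = 8*√87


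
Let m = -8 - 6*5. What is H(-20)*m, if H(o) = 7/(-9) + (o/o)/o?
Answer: 2831/90 ≈ 31.456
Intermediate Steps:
m = -38 (m = -8 - 30 = -38)
H(o) = -7/9 + 1/o (H(o) = 7*(-⅑) + 1/o = -7/9 + 1/o)
H(-20)*m = (-7/9 + 1/(-20))*(-38) = (-7/9 - 1/20)*(-38) = -149/180*(-38) = 2831/90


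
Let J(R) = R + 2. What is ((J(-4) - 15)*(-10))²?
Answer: 28900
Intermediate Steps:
J(R) = 2 + R
((J(-4) - 15)*(-10))² = (((2 - 4) - 15)*(-10))² = ((-2 - 15)*(-10))² = (-17*(-10))² = 170² = 28900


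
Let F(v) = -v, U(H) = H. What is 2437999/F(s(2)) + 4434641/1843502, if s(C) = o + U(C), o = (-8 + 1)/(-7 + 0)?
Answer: -4494442728575/5530506 ≈ -8.1266e+5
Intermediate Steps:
o = 1 (o = -7/(-7) = -7*(-⅐) = 1)
s(C) = 1 + C
2437999/F(s(2)) + 4434641/1843502 = 2437999/((-(1 + 2))) + 4434641/1843502 = 2437999/((-1*3)) + 4434641*(1/1843502) = 2437999/(-3) + 4434641/1843502 = 2437999*(-⅓) + 4434641/1843502 = -2437999/3 + 4434641/1843502 = -4494442728575/5530506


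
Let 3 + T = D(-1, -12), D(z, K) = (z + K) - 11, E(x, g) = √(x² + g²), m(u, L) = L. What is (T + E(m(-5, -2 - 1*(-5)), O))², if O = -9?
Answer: 819 - 162*√10 ≈ 306.71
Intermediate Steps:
E(x, g) = √(g² + x²)
D(z, K) = -11 + K + z (D(z, K) = (K + z) - 11 = -11 + K + z)
T = -27 (T = -3 + (-11 - 12 - 1) = -3 - 24 = -27)
(T + E(m(-5, -2 - 1*(-5)), O))² = (-27 + √((-9)² + (-2 - 1*(-5))²))² = (-27 + √(81 + (-2 + 5)²))² = (-27 + √(81 + 3²))² = (-27 + √(81 + 9))² = (-27 + √90)² = (-27 + 3*√10)²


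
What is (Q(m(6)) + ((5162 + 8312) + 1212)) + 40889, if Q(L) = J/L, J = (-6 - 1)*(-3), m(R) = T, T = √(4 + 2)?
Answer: 55575 + 7*√6/2 ≈ 55584.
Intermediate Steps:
T = √6 ≈ 2.4495
m(R) = √6
J = 21 (J = -7*(-3) = 21)
Q(L) = 21/L
(Q(m(6)) + ((5162 + 8312) + 1212)) + 40889 = (21/(√6) + ((5162 + 8312) + 1212)) + 40889 = (21*(√6/6) + (13474 + 1212)) + 40889 = (7*√6/2 + 14686) + 40889 = (14686 + 7*√6/2) + 40889 = 55575 + 7*√6/2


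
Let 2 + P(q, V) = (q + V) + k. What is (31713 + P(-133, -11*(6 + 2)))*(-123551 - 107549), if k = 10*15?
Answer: -7312004000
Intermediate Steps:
k = 150
P(q, V) = 148 + V + q (P(q, V) = -2 + ((q + V) + 150) = -2 + ((V + q) + 150) = -2 + (150 + V + q) = 148 + V + q)
(31713 + P(-133, -11*(6 + 2)))*(-123551 - 107549) = (31713 + (148 - 11*(6 + 2) - 133))*(-123551 - 107549) = (31713 + (148 - 11*8 - 133))*(-231100) = (31713 + (148 - 88 - 133))*(-231100) = (31713 - 73)*(-231100) = 31640*(-231100) = -7312004000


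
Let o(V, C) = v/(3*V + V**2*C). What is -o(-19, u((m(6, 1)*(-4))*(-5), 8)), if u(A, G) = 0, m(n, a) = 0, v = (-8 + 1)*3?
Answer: -7/19 ≈ -0.36842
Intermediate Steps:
v = -21 (v = -7*3 = -21)
o(V, C) = -21/(3*V + C*V**2) (o(V, C) = -21/(3*V + V**2*C) = -21/(3*V + C*V**2))
-o(-19, u((m(6, 1)*(-4))*(-5), 8)) = -(-21)/((-19)*(3 + 0*(-19))) = -(-21)*(-1)/(19*(3 + 0)) = -(-21)*(-1)/(19*3) = -1*7/19 = -7/19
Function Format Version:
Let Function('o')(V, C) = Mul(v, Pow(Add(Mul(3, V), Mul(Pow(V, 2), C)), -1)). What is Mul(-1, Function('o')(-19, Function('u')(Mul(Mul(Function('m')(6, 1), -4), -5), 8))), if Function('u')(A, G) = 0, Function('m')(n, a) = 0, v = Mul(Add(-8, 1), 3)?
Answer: Rational(-7, 19) ≈ -0.36842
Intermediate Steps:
v = -21 (v = Mul(-7, 3) = -21)
Function('o')(V, C) = Mul(-21, Pow(Add(Mul(3, V), Mul(C, Pow(V, 2))), -1)) (Function('o')(V, C) = Mul(-21, Pow(Add(Mul(3, V), Mul(Pow(V, 2), C)), -1)) = Mul(-21, Pow(Add(Mul(3, V), Mul(C, Pow(V, 2))), -1)))
Mul(-1, Function('o')(-19, Function('u')(Mul(Mul(Function('m')(6, 1), -4), -5), 8))) = Mul(-1, Mul(-21, Pow(-19, -1), Pow(Add(3, Mul(0, -19)), -1))) = Mul(-1, Mul(-21, Rational(-1, 19), Pow(Add(3, 0), -1))) = Mul(-1, Mul(-21, Rational(-1, 19), Pow(3, -1))) = Mul(-1, Mul(-21, Rational(-1, 19), Rational(1, 3))) = Mul(-1, Rational(7, 19)) = Rational(-7, 19)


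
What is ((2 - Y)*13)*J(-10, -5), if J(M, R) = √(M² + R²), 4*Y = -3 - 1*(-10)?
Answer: 65*√5/4 ≈ 36.336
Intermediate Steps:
Y = 7/4 (Y = (-3 - 1*(-10))/4 = (-3 + 10)/4 = (¼)*7 = 7/4 ≈ 1.7500)
((2 - Y)*13)*J(-10, -5) = ((2 - 1*7/4)*13)*√((-10)² + (-5)²) = ((2 - 7/4)*13)*√(100 + 25) = ((¼)*13)*√125 = 13*(5*√5)/4 = 65*√5/4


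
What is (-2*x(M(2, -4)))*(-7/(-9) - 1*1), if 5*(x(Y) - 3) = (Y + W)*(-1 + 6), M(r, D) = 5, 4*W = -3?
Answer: 29/9 ≈ 3.2222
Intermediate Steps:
W = -¾ (W = (¼)*(-3) = -¾ ≈ -0.75000)
x(Y) = 9/4 + Y (x(Y) = 3 + ((Y - ¾)*(-1 + 6))/5 = 3 + ((-¾ + Y)*5)/5 = 3 + (-15/4 + 5*Y)/5 = 3 + (-¾ + Y) = 9/4 + Y)
(-2*x(M(2, -4)))*(-7/(-9) - 1*1) = (-2*(9/4 + 5))*(-7/(-9) - 1*1) = (-2*29/4)*(-7*(-⅑) - 1) = -29*(7/9 - 1)/2 = -29/2*(-2/9) = 29/9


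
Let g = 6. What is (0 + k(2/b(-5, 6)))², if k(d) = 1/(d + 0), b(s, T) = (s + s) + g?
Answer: 4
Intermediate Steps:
b(s, T) = 6 + 2*s (b(s, T) = (s + s) + 6 = 2*s + 6 = 6 + 2*s)
k(d) = 1/d
(0 + k(2/b(-5, 6)))² = (0 + 1/(2/(6 + 2*(-5))))² = (0 + 1/(2/(6 - 10)))² = (0 + 1/(2/(-4)))² = (0 + 1/(2*(-¼)))² = (0 + 1/(-½))² = (0 - 2)² = (-2)² = 4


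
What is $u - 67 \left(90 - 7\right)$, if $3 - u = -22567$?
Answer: $17009$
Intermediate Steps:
$u = 22570$ ($u = 3 - -22567 = 3 + 22567 = 22570$)
$u - 67 \left(90 - 7\right) = 22570 - 67 \left(90 - 7\right) = 22570 - 5561 = 17009$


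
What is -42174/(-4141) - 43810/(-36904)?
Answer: 868903253/76409732 ≈ 11.372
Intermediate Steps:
-42174/(-4141) - 43810/(-36904) = -42174*(-1/4141) - 43810*(-1/36904) = 42174/4141 + 21905/18452 = 868903253/76409732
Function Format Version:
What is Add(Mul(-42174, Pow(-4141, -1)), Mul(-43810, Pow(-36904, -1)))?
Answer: Rational(868903253, 76409732) ≈ 11.372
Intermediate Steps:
Add(Mul(-42174, Pow(-4141, -1)), Mul(-43810, Pow(-36904, -1))) = Add(Mul(-42174, Rational(-1, 4141)), Mul(-43810, Rational(-1, 36904))) = Add(Rational(42174, 4141), Rational(21905, 18452)) = Rational(868903253, 76409732)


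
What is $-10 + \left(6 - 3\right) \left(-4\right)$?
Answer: $-22$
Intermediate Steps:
$-10 + \left(6 - 3\right) \left(-4\right) = -10 + 3 \left(-4\right) = -10 - 12 = -22$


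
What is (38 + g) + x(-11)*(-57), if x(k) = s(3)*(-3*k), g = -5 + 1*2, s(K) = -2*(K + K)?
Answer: 22607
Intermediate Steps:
s(K) = -4*K
g = -3 (g = -5 + 2 = -3)
x(k) = 36*k (x(k) = (-4*3)*(-3*k) = -(-36)*k = 36*k)
(38 + g) + x(-11)*(-57) = (38 - 3) + (36*(-11))*(-57) = 35 - 396*(-57) = 35 + 22572 = 22607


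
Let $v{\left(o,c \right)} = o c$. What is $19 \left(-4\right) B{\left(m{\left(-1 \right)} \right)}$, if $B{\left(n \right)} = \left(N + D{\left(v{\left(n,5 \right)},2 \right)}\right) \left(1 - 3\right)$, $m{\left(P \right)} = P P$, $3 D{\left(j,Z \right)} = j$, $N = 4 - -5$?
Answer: $\frac{4864}{3} \approx 1621.3$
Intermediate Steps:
$v{\left(o,c \right)} = c o$
$N = 9$ ($N = 4 + 5 = 9$)
$D{\left(j,Z \right)} = \frac{j}{3}$
$m{\left(P \right)} = P^{2}$
$B{\left(n \right)} = -18 - \frac{10 n}{3}$ ($B{\left(n \right)} = \left(9 + \frac{5 n}{3}\right) \left(1 - 3\right) = \left(9 + \frac{5 n}{3}\right) \left(-2\right) = -18 - \frac{10 n}{3}$)
$19 \left(-4\right) B{\left(m{\left(-1 \right)} \right)} = 19 \left(-4\right) \left(-18 - \frac{10 \left(-1\right)^{2}}{3}\right) = - 76 \left(-18 - \frac{10}{3}\right) = \left(-76\right) \left(- \frac{64}{3}\right) = \frac{4864}{3}$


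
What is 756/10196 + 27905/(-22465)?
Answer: -13376792/11452657 ≈ -1.1680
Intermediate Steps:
756/10196 + 27905/(-22465) = 756*(1/10196) + 27905*(-1/22465) = 189/2549 - 5581/4493 = -13376792/11452657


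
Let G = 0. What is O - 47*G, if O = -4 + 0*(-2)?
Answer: -4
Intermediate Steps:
O = -4 (O = -4 + 0 = -4)
O - 47*G = -4 - 47*0 = -4 + 0 = -4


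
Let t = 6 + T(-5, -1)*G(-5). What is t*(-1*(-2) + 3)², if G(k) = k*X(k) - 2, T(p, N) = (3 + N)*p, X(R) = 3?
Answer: 4400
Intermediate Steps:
T(p, N) = p*(3 + N)
G(k) = -2 + 3*k (G(k) = k*3 - 2 = 3*k - 2 = -2 + 3*k)
t = 176 (t = 6 + (-5*(3 - 1))*(-2 + 3*(-5)) = 6 + (-5*2)*(-2 - 15) = 6 - 10*(-17) = 6 + 170 = 176)
t*(-1*(-2) + 3)² = 176*(-1*(-2) + 3)² = 176*(2 + 3)² = 176*5² = 176*25 = 4400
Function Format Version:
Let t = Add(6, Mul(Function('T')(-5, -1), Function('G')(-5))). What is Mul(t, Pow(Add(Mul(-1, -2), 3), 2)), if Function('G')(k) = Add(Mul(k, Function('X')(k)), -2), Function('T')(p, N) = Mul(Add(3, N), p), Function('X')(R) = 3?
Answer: 4400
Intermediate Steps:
Function('T')(p, N) = Mul(p, Add(3, N))
Function('G')(k) = Add(-2, Mul(3, k)) (Function('G')(k) = Add(Mul(k, 3), -2) = Add(Mul(3, k), -2) = Add(-2, Mul(3, k)))
t = 176 (t = Add(6, Mul(Mul(-5, Add(3, -1)), Add(-2, Mul(3, -5)))) = Add(6, Mul(Mul(-5, 2), Add(-2, -15))) = Add(6, Mul(-10, -17)) = Add(6, 170) = 176)
Mul(t, Pow(Add(Mul(-1, -2), 3), 2)) = Mul(176, Pow(Add(Mul(-1, -2), 3), 2)) = Mul(176, Pow(Add(2, 3), 2)) = Mul(176, Pow(5, 2)) = Mul(176, 25) = 4400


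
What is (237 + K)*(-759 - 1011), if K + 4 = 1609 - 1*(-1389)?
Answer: -5718870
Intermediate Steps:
K = 2994 (K = -4 + (1609 - 1*(-1389)) = -4 + (1609 + 1389) = -4 + 2998 = 2994)
(237 + K)*(-759 - 1011) = (237 + 2994)*(-759 - 1011) = 3231*(-1770) = -5718870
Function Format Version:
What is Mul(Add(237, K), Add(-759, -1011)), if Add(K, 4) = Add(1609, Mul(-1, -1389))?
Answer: -5718870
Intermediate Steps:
K = 2994 (K = Add(-4, Add(1609, Mul(-1, -1389))) = Add(-4, Add(1609, 1389)) = Add(-4, 2998) = 2994)
Mul(Add(237, K), Add(-759, -1011)) = Mul(Add(237, 2994), Add(-759, -1011)) = Mul(3231, -1770) = -5718870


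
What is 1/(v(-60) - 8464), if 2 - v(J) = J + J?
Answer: -1/8342 ≈ -0.00011988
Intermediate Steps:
v(J) = 2 - 2*J (v(J) = 2 - (J + J) = 2 - 2*J)
1/(v(-60) - 8464) = 1/((2 - 2*(-60)) - 8464) = 1/((2 + 120) - 8464) = 1/(122 - 8464) = 1/(-8342) = -1/8342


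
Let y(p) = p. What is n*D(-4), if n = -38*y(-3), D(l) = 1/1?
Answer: 114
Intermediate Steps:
D(l) = 1
n = 114 (n = -38*(-3) = 114)
n*D(-4) = 114*1 = 114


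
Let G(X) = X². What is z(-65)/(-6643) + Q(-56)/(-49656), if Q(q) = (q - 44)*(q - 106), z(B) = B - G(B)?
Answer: 337845/1057259 ≈ 0.31955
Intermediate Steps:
z(B) = B - B²
Q(q) = (-106 + q)*(-44 + q) (Q(q) = (-44 + q)*(-106 + q) = (-106 + q)*(-44 + q))
z(-65)/(-6643) + Q(-56)/(-49656) = -65*(1 - 1*(-65))/(-6643) + (4664 + (-56)² - 150*(-56))/(-49656) = -65*(1 + 65)*(-1/6643) + (4664 + 3136 + 8400)*(-1/49656) = -65*66*(-1/6643) + 16200*(-1/49656) = -4290*(-1/6643) - 675/2069 = 330/511 - 675/2069 = 337845/1057259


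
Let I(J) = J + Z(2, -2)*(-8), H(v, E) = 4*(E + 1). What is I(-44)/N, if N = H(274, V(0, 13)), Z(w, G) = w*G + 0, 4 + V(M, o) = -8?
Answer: 3/11 ≈ 0.27273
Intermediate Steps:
V(M, o) = -12 (V(M, o) = -4 - 8 = -12)
Z(w, G) = G*w (Z(w, G) = G*w + 0 = G*w)
H(v, E) = 4 + 4*E (H(v, E) = 4*(1 + E) = 4 + 4*E)
I(J) = 32 + J (I(J) = J - 2*2*(-8) = J - 4*(-8) = J + 32 = 32 + J)
N = -44 (N = 4 + 4*(-12) = 4 - 48 = -44)
I(-44)/N = (32 - 44)/(-44) = -12*(-1/44) = 3/11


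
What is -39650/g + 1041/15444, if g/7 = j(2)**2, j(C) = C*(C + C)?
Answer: -25495343/288288 ≈ -88.437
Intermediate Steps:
j(C) = 2*C**2 (j(C) = C*(2*C) = 2*C**2)
g = 448 (g = 7*(2*2**2)**2 = 7*(2*4)**2 = 7*8**2 = 7*64 = 448)
-39650/g + 1041/15444 = -39650/448 + 1041/15444 = -39650*1/448 + 1041*(1/15444) = -19825/224 + 347/5148 = -25495343/288288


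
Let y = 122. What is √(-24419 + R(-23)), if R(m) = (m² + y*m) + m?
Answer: I*√26719 ≈ 163.46*I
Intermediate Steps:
R(m) = m² + 123*m (R(m) = (m² + 122*m) + m = m² + 123*m)
√(-24419 + R(-23)) = √(-24419 - 23*(123 - 23)) = √(-24419 - 23*100) = √(-24419 - 2300) = √(-26719) = I*√26719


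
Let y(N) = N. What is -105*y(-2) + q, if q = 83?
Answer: 293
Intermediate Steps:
-105*y(-2) + q = -105*(-2) + 83 = 210 + 83 = 293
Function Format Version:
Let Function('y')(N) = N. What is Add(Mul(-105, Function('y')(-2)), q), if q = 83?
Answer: 293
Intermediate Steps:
Add(Mul(-105, Function('y')(-2)), q) = Add(Mul(-105, -2), 83) = Add(210, 83) = 293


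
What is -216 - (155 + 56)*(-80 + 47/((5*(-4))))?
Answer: 343197/20 ≈ 17160.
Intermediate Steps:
-216 - (155 + 56)*(-80 + 47/((5*(-4)))) = -216 - 211*(-80 + 47/(-20)) = -216 - 211*(-80 + 47*(-1/20)) = -216 - 211*(-80 - 47/20) = -216 - 211*(-1647)/20 = -216 - 1*(-347517/20) = -216 + 347517/20 = 343197/20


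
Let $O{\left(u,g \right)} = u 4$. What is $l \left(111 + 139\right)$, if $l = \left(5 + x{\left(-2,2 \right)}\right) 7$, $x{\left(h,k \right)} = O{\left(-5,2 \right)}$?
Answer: $-26250$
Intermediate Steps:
$O{\left(u,g \right)} = 4 u$
$x{\left(h,k \right)} = -20$ ($x{\left(h,k \right)} = 4 \left(-5\right) = -20$)
$l = -105$ ($l = \left(5 - 20\right) 7 = \left(-15\right) 7 = -105$)
$l \left(111 + 139\right) = - 105 \left(111 + 139\right) = \left(-105\right) 250 = -26250$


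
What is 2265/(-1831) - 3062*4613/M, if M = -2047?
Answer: 25858249531/3748057 ≈ 6899.1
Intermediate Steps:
2265/(-1831) - 3062*4613/M = 2265/(-1831) - 3062/((-2047/4613)) = 2265*(-1/1831) - 3062/((-2047*1/4613)) = -2265/1831 - 3062/(-2047/4613) = -2265/1831 - 3062*(-4613/2047) = -2265/1831 + 14125006/2047 = 25858249531/3748057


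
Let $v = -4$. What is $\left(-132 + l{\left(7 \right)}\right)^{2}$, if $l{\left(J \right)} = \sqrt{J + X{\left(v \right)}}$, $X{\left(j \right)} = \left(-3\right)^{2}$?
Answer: $16384$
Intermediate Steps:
$X{\left(j \right)} = 9$
$l{\left(J \right)} = \sqrt{9 + J}$ ($l{\left(J \right)} = \sqrt{J + 9} = \sqrt{9 + J}$)
$\left(-132 + l{\left(7 \right)}\right)^{2} = \left(-132 + \sqrt{9 + 7}\right)^{2} = \left(-132 + \sqrt{16}\right)^{2} = \left(-132 + 4\right)^{2} = \left(-128\right)^{2} = 16384$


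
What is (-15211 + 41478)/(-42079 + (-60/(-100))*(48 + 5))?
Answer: -131335/210236 ≈ -0.62470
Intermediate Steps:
(-15211 + 41478)/(-42079 + (-60/(-100))*(48 + 5)) = 26267/(-42079 - 60*(-1/100)*53) = 26267/(-42079 + (⅗)*53) = 26267/(-42079 + 159/5) = 26267/(-210236/5) = 26267*(-5/210236) = -131335/210236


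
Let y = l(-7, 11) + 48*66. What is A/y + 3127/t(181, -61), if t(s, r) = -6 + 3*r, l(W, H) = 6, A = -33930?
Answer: -2722978/99981 ≈ -27.235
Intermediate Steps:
y = 3174 (y = 6 + 48*66 = 6 + 3168 = 3174)
A/y + 3127/t(181, -61) = -33930/3174 + 3127/(-6 + 3*(-61)) = -33930*1/3174 + 3127/(-6 - 183) = -5655/529 + 3127/(-189) = -5655/529 + 3127*(-1/189) = -5655/529 - 3127/189 = -2722978/99981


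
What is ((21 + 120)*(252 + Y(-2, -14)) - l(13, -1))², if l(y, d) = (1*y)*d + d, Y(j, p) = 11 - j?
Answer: 1397189641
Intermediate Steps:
l(y, d) = d + d*y (l(y, d) = y*d + d = d*y + d = d + d*y)
((21 + 120)*(252 + Y(-2, -14)) - l(13, -1))² = ((21 + 120)*(252 + (11 - 1*(-2))) - (-1)*(1 + 13))² = (141*(252 + (11 + 2)) - (-1)*14)² = (141*(252 + 13) - 1*(-14))² = (141*265 + 14)² = (37365 + 14)² = 37379² = 1397189641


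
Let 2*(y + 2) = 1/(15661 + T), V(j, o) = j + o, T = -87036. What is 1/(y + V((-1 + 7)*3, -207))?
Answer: -142750/27265251 ≈ -0.0052356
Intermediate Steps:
y = -285501/142750 (y = -2 + 1/(2*(15661 - 87036)) = -2 + (½)/(-71375) = -2 + (½)*(-1/71375) = -2 - 1/142750 = -285501/142750 ≈ -2.0000)
1/(y + V((-1 + 7)*3, -207)) = 1/(-285501/142750 + ((-1 + 7)*3 - 207)) = 1/(-285501/142750 + (6*3 - 207)) = 1/(-285501/142750 + (18 - 207)) = 1/(-285501/142750 - 189) = 1/(-27265251/142750) = -142750/27265251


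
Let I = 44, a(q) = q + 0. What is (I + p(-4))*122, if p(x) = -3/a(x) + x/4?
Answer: 10675/2 ≈ 5337.5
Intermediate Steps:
a(q) = q
p(x) = -3/x + x/4
(I + p(-4))*122 = (44 + (-3/(-4) + (¼)*(-4)))*122 = (44 + (-3*(-¼) - 1))*122 = (44 + (¾ - 1))*122 = (44 - ¼)*122 = (175/4)*122 = 10675/2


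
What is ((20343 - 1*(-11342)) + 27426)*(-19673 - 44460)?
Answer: -3790965763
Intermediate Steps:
((20343 - 1*(-11342)) + 27426)*(-19673 - 44460) = ((20343 + 11342) + 27426)*(-64133) = (31685 + 27426)*(-64133) = 59111*(-64133) = -3790965763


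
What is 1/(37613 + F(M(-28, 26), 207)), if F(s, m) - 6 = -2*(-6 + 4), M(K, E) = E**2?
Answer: 1/37623 ≈ 2.6579e-5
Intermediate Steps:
F(s, m) = 10 (F(s, m) = 6 - 2*(-6 + 4) = 6 - 2*(-2) = 6 + 4 = 10)
1/(37613 + F(M(-28, 26), 207)) = 1/(37613 + 10) = 1/37623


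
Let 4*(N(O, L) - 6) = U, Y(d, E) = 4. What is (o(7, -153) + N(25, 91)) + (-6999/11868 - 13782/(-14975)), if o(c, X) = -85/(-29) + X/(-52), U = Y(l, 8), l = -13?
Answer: 73723845571/5583473675 ≈ 13.204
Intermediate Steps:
U = 4
N(O, L) = 7 (N(O, L) = 6 + (¼)*4 = 6 + 1 = 7)
o(c, X) = 85/29 - X/52 (o(c, X) = -85*(-1/29) + X*(-1/52) = 85/29 - X/52)
(o(7, -153) + N(25, 91)) + (-6999/11868 - 13782/(-14975)) = ((85/29 - 1/52*(-153)) + 7) + (-6999/11868 - 13782/(-14975)) = ((85/29 + 153/52) + 7) + (-6999*1/11868 - 13782*(-1/14975)) = (8857/1508 + 7) + (-2333/3956 + 13782/14975) = 19413/1508 + 19584917/59241100 = 73723845571/5583473675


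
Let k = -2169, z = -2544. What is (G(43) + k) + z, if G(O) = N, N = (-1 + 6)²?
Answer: -4688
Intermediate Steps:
N = 25 (N = 5² = 25)
G(O) = 25
(G(43) + k) + z = (25 - 2169) - 2544 = -2144 - 2544 = -4688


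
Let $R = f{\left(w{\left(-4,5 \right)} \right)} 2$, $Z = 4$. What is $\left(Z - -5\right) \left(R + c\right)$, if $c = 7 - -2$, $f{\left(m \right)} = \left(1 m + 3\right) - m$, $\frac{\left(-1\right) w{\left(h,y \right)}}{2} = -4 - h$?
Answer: $135$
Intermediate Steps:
$w{\left(h,y \right)} = 8 + 2 h$ ($w{\left(h,y \right)} = - 2 \left(-4 - h\right) = 8 + 2 h$)
$f{\left(m \right)} = 3$ ($f{\left(m \right)} = \left(m + 3\right) - m = \left(3 + m\right) - m = 3$)
$R = 6$ ($R = 3 \cdot 2 = 6$)
$c = 9$ ($c = 7 + 2 = 9$)
$\left(Z - -5\right) \left(R + c\right) = \left(4 - -5\right) \left(6 + 9\right) = \left(4 + 5\right) 15 = 9 \cdot 15 = 135$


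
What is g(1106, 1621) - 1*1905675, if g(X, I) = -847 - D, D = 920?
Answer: -1907442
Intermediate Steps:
g(X, I) = -1767 (g(X, I) = -847 - 1*920 = -847 - 920 = -1767)
g(1106, 1621) - 1*1905675 = -1767 - 1*1905675 = -1767 - 1905675 = -1907442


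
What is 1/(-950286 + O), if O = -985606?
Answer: -1/1935892 ≈ -5.1656e-7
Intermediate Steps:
1/(-950286 + O) = 1/(-950286 - 985606) = 1/(-1935892) = -1/1935892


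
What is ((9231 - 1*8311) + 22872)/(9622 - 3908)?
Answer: 11896/2857 ≈ 4.1638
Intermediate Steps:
((9231 - 1*8311) + 22872)/(9622 - 3908) = ((9231 - 8311) + 22872)/5714 = (920 + 22872)*(1/5714) = 23792*(1/5714) = 11896/2857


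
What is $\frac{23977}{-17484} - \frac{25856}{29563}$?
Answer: $- \frac{24699965}{10997436} \approx -2.246$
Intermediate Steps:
$\frac{23977}{-17484} - \frac{25856}{29563} = 23977 \left(- \frac{1}{17484}\right) - \frac{25856}{29563} = - \frac{23977}{17484} - \frac{25856}{29563} = - \frac{24699965}{10997436}$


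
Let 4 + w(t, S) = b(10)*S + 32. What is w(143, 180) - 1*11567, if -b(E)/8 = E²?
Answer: -155539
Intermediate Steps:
b(E) = -8*E²
w(t, S) = 28 - 800*S (w(t, S) = -4 + ((-8*10²)*S + 32) = -4 + ((-8*100)*S + 32) = -4 + (-800*S + 32) = -4 + (32 - 800*S) = 28 - 800*S)
w(143, 180) - 1*11567 = (28 - 800*180) - 1*11567 = (28 - 144000) - 11567 = -143972 - 11567 = -155539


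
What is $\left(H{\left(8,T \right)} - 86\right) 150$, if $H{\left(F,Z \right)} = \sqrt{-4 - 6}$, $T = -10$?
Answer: $-12900 + 150 i \sqrt{10} \approx -12900.0 + 474.34 i$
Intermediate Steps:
$H{\left(F,Z \right)} = i \sqrt{10}$ ($H{\left(F,Z \right)} = \sqrt{-10} = i \sqrt{10}$)
$\left(H{\left(8,T \right)} - 86\right) 150 = \left(i \sqrt{10} - 86\right) 150 = \left(-86 + i \sqrt{10}\right) 150 = -12900 + 150 i \sqrt{10}$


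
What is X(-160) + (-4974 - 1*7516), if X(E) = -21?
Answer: -12511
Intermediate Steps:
X(-160) + (-4974 - 1*7516) = -21 + (-4974 - 1*7516) = -21 + (-4974 - 7516) = -21 - 12490 = -12511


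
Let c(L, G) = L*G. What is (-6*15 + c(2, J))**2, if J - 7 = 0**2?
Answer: 5776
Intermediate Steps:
J = 7 (J = 7 + 0**2 = 7 + 0 = 7)
c(L, G) = G*L
(-6*15 + c(2, J))**2 = (-6*15 + 7*2)**2 = (-90 + 14)**2 = (-76)**2 = 5776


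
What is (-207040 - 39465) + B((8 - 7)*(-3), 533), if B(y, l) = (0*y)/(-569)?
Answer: -246505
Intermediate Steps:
B(y, l) = 0 (B(y, l) = 0*(-1/569) = 0)
(-207040 - 39465) + B((8 - 7)*(-3), 533) = (-207040 - 39465) + 0 = -246505 + 0 = -246505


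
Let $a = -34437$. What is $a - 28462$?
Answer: $-62899$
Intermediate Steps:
$a - 28462 = -34437 - 28462 = -62899$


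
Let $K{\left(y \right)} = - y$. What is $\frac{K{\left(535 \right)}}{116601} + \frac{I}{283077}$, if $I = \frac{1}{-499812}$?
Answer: $- \frac{25231541910647}{5499108436993308} \approx -0.0045883$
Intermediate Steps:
$I = - \frac{1}{499812} \approx -2.0008 \cdot 10^{-6}$
$\frac{K{\left(535 \right)}}{116601} + \frac{I}{283077} = \frac{\left(-1\right) 535}{116601} - \frac{1}{499812 \cdot 283077} = \left(-535\right) \frac{1}{116601} - \frac{1}{141485281524} = - \frac{535}{116601} - \frac{1}{141485281524} = - \frac{25231541910647}{5499108436993308}$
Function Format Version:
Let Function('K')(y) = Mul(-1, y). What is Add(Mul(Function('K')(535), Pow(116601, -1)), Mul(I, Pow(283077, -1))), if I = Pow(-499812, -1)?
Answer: Rational(-25231541910647, 5499108436993308) ≈ -0.0045883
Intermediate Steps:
I = Rational(-1, 499812) ≈ -2.0008e-6
Add(Mul(Function('K')(535), Pow(116601, -1)), Mul(I, Pow(283077, -1))) = Add(Mul(Mul(-1, 535), Pow(116601, -1)), Mul(Rational(-1, 499812), Pow(283077, -1))) = Add(Mul(-535, Rational(1, 116601)), Mul(Rational(-1, 499812), Rational(1, 283077))) = Add(Rational(-535, 116601), Rational(-1, 141485281524)) = Rational(-25231541910647, 5499108436993308)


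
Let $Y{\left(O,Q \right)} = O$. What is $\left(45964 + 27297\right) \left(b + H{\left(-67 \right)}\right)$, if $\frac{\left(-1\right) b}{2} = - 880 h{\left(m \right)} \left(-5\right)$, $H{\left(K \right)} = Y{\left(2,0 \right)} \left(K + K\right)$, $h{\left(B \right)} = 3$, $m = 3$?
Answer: $-1953724348$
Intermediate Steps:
$H{\left(K \right)} = 4 K$ ($H{\left(K \right)} = 2 \left(K + K\right) = 2 \cdot 2 K = 4 K$)
$b = -26400$ ($b = - 2 \left(- 880 \cdot 3 \left(-5\right)\right) = - 2 \left(\left(-880\right) \left(-15\right)\right) = \left(-2\right) 13200 = -26400$)
$\left(45964 + 27297\right) \left(b + H{\left(-67 \right)}\right) = \left(45964 + 27297\right) \left(-26400 + 4 \left(-67\right)\right) = 73261 \left(-26400 - 268\right) = 73261 \left(-26668\right) = -1953724348$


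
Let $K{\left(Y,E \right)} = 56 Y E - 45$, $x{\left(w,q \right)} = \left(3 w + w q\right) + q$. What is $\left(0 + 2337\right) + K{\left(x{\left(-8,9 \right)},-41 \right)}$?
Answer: $202044$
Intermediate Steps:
$x{\left(w,q \right)} = q + 3 w + q w$ ($x{\left(w,q \right)} = \left(3 w + q w\right) + q = q + 3 w + q w$)
$K{\left(Y,E \right)} = -45 + 56 E Y$ ($K{\left(Y,E \right)} = 56 E Y - 45 = -45 + 56 E Y$)
$\left(0 + 2337\right) + K{\left(x{\left(-8,9 \right)},-41 \right)} = \left(0 + 2337\right) - \left(45 + 2296 \left(9 + 3 \left(-8\right) + 9 \left(-8\right)\right)\right) = 2337 - \left(45 + 2296 \left(9 - 24 - 72\right)\right) = 2337 - \left(45 + 2296 \left(-87\right)\right) = 2337 + \left(-45 + 199752\right) = 2337 + 199707 = 202044$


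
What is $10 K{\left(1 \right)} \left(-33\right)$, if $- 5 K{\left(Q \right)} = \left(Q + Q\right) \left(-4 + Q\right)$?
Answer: $-396$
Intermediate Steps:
$K{\left(Q \right)} = - \frac{2 Q \left(-4 + Q\right)}{5}$ ($K{\left(Q \right)} = - \frac{\left(Q + Q\right) \left(-4 + Q\right)}{5} = - \frac{2 Q \left(-4 + Q\right)}{5}$)
$10 K{\left(1 \right)} \left(-33\right) = 10 \cdot \frac{2}{5} \cdot 1 \left(4 - 1\right) \left(-33\right) = 10 \cdot \frac{2}{5} \cdot 1 \cdot 3 \left(-33\right) = 10 \cdot \frac{6}{5} \left(-33\right) = 12 \left(-33\right) = -396$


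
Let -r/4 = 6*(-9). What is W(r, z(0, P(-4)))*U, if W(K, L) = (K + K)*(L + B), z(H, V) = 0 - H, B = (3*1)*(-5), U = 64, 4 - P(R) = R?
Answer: -414720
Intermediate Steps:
r = 216 (r = -24*(-9) = -4*(-54) = 216)
P(R) = 4 - R
B = -15 (B = 3*(-5) = -15)
z(H, V) = -H
W(K, L) = 2*K*(-15 + L) (W(K, L) = (K + K)*(L - 15) = (2*K)*(-15 + L) = 2*K*(-15 + L))
W(r, z(0, P(-4)))*U = (2*216*(-15 - 1*0))*64 = (2*216*(-15 + 0))*64 = (2*216*(-15))*64 = -6480*64 = -414720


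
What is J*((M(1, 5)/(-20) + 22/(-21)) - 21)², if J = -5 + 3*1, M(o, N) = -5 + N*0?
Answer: -3352561/3528 ≈ -950.27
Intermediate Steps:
M(o, N) = -5 (M(o, N) = -5 + 0 = -5)
J = -2 (J = -5 + 3 = -2)
J*((M(1, 5)/(-20) + 22/(-21)) - 21)² = -2*((-5/(-20) + 22/(-21)) - 21)² = -2*((-5*(-1/20) + 22*(-1/21)) - 21)² = -2*((¼ - 22/21) - 21)² = -2*(-67/84 - 21)² = -2*(-1831/84)² = -2*3352561/7056 = -3352561/3528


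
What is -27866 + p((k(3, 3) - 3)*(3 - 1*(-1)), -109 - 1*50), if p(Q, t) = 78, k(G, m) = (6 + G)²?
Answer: -27788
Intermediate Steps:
-27866 + p((k(3, 3) - 3)*(3 - 1*(-1)), -109 - 1*50) = -27866 + 78 = -27788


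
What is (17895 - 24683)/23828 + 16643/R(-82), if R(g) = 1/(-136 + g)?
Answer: -21613034215/5957 ≈ -3.6282e+6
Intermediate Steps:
(17895 - 24683)/23828 + 16643/R(-82) = (17895 - 24683)/23828 + 16643/(1/(-136 - 82)) = -6788*1/23828 + 16643/(1/(-218)) = -1697/5957 + 16643/(-1/218) = -1697/5957 + 16643*(-218) = -1697/5957 - 3628174 = -21613034215/5957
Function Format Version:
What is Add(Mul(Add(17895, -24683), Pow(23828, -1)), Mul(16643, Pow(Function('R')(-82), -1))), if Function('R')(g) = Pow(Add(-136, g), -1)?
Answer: Rational(-21613034215, 5957) ≈ -3.6282e+6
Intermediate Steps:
Add(Mul(Add(17895, -24683), Pow(23828, -1)), Mul(16643, Pow(Function('R')(-82), -1))) = Add(Mul(Add(17895, -24683), Pow(23828, -1)), Mul(16643, Pow(Pow(Add(-136, -82), -1), -1))) = Add(Mul(-6788, Rational(1, 23828)), Mul(16643, Pow(Pow(-218, -1), -1))) = Add(Rational(-1697, 5957), Mul(16643, Pow(Rational(-1, 218), -1))) = Add(Rational(-1697, 5957), Mul(16643, -218)) = Add(Rational(-1697, 5957), -3628174) = Rational(-21613034215, 5957)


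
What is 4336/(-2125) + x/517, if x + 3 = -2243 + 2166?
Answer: -2411712/1098625 ≈ -2.1952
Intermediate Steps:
x = -80 (x = -3 + (-2243 + 2166) = -3 - 77 = -80)
4336/(-2125) + x/517 = 4336/(-2125) - 80/517 = 4336*(-1/2125) - 80*1/517 = -4336/2125 - 80/517 = -2411712/1098625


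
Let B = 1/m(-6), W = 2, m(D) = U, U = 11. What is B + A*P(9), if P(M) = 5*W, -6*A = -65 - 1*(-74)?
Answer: -164/11 ≈ -14.909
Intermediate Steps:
m(D) = 11
A = -3/2 (A = -(-65 - 1*(-74))/6 = -(-65 + 74)/6 = -⅙*9 = -3/2 ≈ -1.5000)
P(M) = 10 (P(M) = 5*2 = 10)
B = 1/11 ≈ 0.090909
B + A*P(9) = 1/11 - 3/2*10 = 1/11 - 15 = -164/11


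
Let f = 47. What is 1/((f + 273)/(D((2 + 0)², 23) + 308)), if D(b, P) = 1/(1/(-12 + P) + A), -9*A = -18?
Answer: 1419/1472 ≈ 0.96399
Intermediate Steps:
A = 2 (A = -⅑*(-18) = 2)
D(b, P) = 1/(2 + 1/(-12 + P)) (D(b, P) = 1/(1/(-12 + P) + 2) = 1/(2 + 1/(-12 + P)))
1/((f + 273)/(D((2 + 0)², 23) + 308)) = 1/((47 + 273)/((-12 + 23)/(-23 + 2*23) + 308)) = 1/(320/(11/(-23 + 46) + 308)) = 1/(320/(11/23 + 308)) = 1/(320/(7095/23)) = 1/(320*(23/7095)) = 1/(1472/1419) = 1419/1472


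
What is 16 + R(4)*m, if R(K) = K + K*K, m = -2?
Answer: -24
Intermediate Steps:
R(K) = K + K²
16 + R(4)*m = 16 + (4*(1 + 4))*(-2) = 16 + (4*5)*(-2) = 16 + 20*(-2) = 16 - 40 = -24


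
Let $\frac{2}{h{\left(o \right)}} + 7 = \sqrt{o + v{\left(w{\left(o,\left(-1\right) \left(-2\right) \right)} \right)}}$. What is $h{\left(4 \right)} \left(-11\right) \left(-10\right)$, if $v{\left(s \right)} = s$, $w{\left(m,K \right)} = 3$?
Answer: $- \frac{110}{3} - \frac{110 \sqrt{7}}{21} \approx -50.525$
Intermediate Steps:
$h{\left(o \right)} = \frac{2}{-7 + \sqrt{3 + o}}$ ($h{\left(o \right)} = \frac{2}{-7 + \sqrt{o + 3}} = \frac{2}{-7 + \sqrt{3 + o}}$)
$h{\left(4 \right)} \left(-11\right) \left(-10\right) = \frac{2}{-7 + \sqrt{3 + 4}} \left(-11\right) \left(-10\right) = \frac{2}{-7 + \sqrt{7}} \left(-11\right) \left(-10\right) = - \frac{22}{-7 + \sqrt{7}} \left(-10\right) = \frac{220}{-7 + \sqrt{7}}$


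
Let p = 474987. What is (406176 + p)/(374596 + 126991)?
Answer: 881163/501587 ≈ 1.7568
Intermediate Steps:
(406176 + p)/(374596 + 126991) = (406176 + 474987)/(374596 + 126991) = 881163/501587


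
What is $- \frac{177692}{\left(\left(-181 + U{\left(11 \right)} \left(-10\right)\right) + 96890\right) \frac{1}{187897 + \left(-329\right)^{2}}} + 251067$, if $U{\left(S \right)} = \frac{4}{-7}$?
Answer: $- \frac{198376362271}{677003} \approx -2.9302 \cdot 10^{5}$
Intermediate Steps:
$U{\left(S \right)} = - \frac{4}{7}$ ($U{\left(S \right)} = 4 \left(- \frac{1}{7}\right) = - \frac{4}{7}$)
$- \frac{177692}{\left(\left(-181 + U{\left(11 \right)} \left(-10\right)\right) + 96890\right) \frac{1}{187897 + \left(-329\right)^{2}}} + 251067 = - \frac{177692}{\left(\left(-181 - - \frac{40}{7}\right) + 96890\right) \frac{1}{187897 + \left(-329\right)^{2}}} + 251067 = - \frac{177692}{\left(\left(-181 + \frac{40}{7}\right) + 96890\right) \frac{1}{187897 + 108241}} + 251067 = - \frac{177692}{\left(- \frac{1227}{7} + 96890\right) \frac{1}{296138}} + 251067 = - \frac{177692}{\frac{677003}{7} \cdot \frac{1}{296138}} + 251067 = - \frac{177692}{\frac{677003}{2072966}} + 251067 = \left(-177692\right) \frac{2072966}{677003} + 251067 = - \frac{368349474472}{677003} + 251067 = - \frac{198376362271}{677003}$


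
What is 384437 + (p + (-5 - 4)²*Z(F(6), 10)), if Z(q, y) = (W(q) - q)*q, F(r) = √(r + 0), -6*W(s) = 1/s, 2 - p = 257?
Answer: 767365/2 ≈ 3.8368e+5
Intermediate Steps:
p = -255 (p = 2 - 1*257 = 2 - 257 = -255)
W(s) = -1/(6*s)
F(r) = √r
Z(q, y) = q*(-q - 1/(6*q)) (Z(q, y) = (-1/(6*q) - q)*q = (-q - 1/(6*q))*q = q*(-q - 1/(6*q)))
384437 + (p + (-5 - 4)²*Z(F(6), 10)) = 384437 + (-255 + (-5 - 4)²*(-⅙ - (√6)²)) = 384437 + (-255 + (-9)²*(-⅙ - 1*6)) = 384437 + (-255 + 81*(-⅙ - 6)) = 384437 + (-255 + 81*(-37/6)) = 384437 + (-255 - 999/2) = 384437 - 1509/2 = 767365/2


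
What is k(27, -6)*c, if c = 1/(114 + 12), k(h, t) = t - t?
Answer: 0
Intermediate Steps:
k(h, t) = 0
c = 1/126 ≈ 0.0079365
k(27, -6)*c = 0*(1/126) = 0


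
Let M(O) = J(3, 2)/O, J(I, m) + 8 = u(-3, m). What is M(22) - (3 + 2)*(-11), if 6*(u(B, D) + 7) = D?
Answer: 163/3 ≈ 54.333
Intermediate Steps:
u(B, D) = -7 + D/6
J(I, m) = -15 + m/6 (J(I, m) = -8 + (-7 + m/6) = -15 + m/6)
M(O) = -44/(3*O) (M(O) = (-15 + (1/6)*2)/O = (-15 + 1/3)/O = -44/(3*O))
M(22) - (3 + 2)*(-11) = -44/3/22 - (3 + 2)*(-11) = -44/3*1/22 - 5*(-11) = -2/3 - 1*(-55) = -2/3 + 55 = 163/3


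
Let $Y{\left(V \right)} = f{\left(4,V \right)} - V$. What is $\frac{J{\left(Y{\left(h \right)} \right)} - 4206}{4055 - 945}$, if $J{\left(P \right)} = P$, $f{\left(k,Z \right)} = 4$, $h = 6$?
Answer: $- \frac{2104}{1555} \approx -1.3531$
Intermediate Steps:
$Y{\left(V \right)} = 4 - V$
$\frac{J{\left(Y{\left(h \right)} \right)} - 4206}{4055 - 945} = \frac{\left(4 - 6\right) - 4206}{4055 - 945} = \frac{\left(4 - 6\right) - 4206}{3110} = \left(-2 - 4206\right) \frac{1}{3110} = \left(-4208\right) \frac{1}{3110} = - \frac{2104}{1555}$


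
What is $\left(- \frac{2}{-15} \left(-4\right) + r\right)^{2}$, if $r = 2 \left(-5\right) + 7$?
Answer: $\frac{2809}{225} \approx 12.484$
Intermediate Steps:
$r = -3$ ($r = -10 + 7 = -3$)
$\left(- \frac{2}{-15} \left(-4\right) + r\right)^{2} = \left(- \frac{2}{-15} \left(-4\right) - 3\right)^{2} = \left(\left(-2\right) \left(- \frac{1}{15}\right) \left(-4\right) - 3\right)^{2} = \left(\frac{2}{15} \left(-4\right) - 3\right)^{2} = \left(- \frac{8}{15} - 3\right)^{2} = \left(- \frac{53}{15}\right)^{2} = \frac{2809}{225}$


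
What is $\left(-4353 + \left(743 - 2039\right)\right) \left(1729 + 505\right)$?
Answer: $-12619866$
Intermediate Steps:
$\left(-4353 + \left(743 - 2039\right)\right) \left(1729 + 505\right) = \left(-4353 + \left(743 - 2039\right)\right) 2234 = \left(-4353 - 1296\right) 2234 = \left(-5649\right) 2234 = -12619866$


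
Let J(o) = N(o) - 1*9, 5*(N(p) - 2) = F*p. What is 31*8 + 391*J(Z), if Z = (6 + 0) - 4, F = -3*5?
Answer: -4835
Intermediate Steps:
F = -15
Z = 2 (Z = 6 - 4 = 2)
N(p) = 2 - 3*p (N(p) = 2 + (-15*p)/5 = 2 - 3*p)
J(o) = -7 - 3*o (J(o) = (2 - 3*o) - 1*9 = (2 - 3*o) - 9 = -7 - 3*o)
31*8 + 391*J(Z) = 31*8 + 391*(-7 - 3*2) = 248 + 391*(-7 - 6) = 248 + 391*(-13) = 248 - 5083 = -4835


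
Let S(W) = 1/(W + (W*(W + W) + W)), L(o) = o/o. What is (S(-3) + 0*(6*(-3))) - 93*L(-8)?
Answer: -1115/12 ≈ -92.917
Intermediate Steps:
L(o) = 1
S(W) = 1/(2*W + 2*W**2) (S(W) = 1/(W + (W*(2*W) + W)) = 1/(W + (2*W**2 + W)) = 1/(W + (W + 2*W**2)) = 1/(2*W + 2*W**2))
(S(-3) + 0*(6*(-3))) - 93*L(-8) = ((1/2)/(-3*(1 - 3)) + 0*(6*(-3))) - 93*1 = ((1/2)*(-1/3)/(-2) + 0*(-18)) - 93 = ((1/2)*(-1/3)*(-1/2) + 0) - 93 = (1/12 + 0) - 93 = 1/12 - 93 = -1115/12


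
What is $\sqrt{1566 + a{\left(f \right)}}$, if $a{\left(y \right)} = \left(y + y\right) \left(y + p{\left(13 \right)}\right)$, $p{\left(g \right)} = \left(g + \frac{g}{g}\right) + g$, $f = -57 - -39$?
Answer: $3 \sqrt{138} \approx 35.242$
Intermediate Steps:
$f = -18$ ($f = -57 + 39 = -18$)
$p{\left(g \right)} = 1 + 2 g$ ($p{\left(g \right)} = \left(g + 1\right) + g = \left(1 + g\right) + g = 1 + 2 g$)
$a{\left(y \right)} = 2 y \left(27 + y\right)$ ($a{\left(y \right)} = \left(y + y\right) \left(y + \left(1 + 2 \cdot 13\right)\right) = 2 y \left(y + \left(1 + 26\right)\right) = 2 y \left(y + 27\right) = 2 y \left(27 + y\right)$)
$\sqrt{1566 + a{\left(f \right)}} = \sqrt{1566 + 2 \left(-18\right) \left(27 - 18\right)} = \sqrt{1566 + 2 \left(-18\right) 9} = \sqrt{1566 - 324} = \sqrt{1242} = 3 \sqrt{138}$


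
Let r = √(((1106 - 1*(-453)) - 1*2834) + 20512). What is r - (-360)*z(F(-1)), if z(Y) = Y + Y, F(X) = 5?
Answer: 3600 + √19237 ≈ 3738.7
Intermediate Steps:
z(Y) = 2*Y
r = √19237 (r = √(((1106 + 453) - 2834) + 20512) = √((1559 - 2834) + 20512) = √(-1275 + 20512) = √19237 ≈ 138.70)
r - (-360)*z(F(-1)) = √19237 - (-360)*2*5 = √19237 - (-360)*10 = √19237 - 1*(-3600) = √19237 + 3600 = 3600 + √19237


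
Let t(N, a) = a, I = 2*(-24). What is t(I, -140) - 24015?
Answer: -24155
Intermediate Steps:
I = -48
t(I, -140) - 24015 = -140 - 24015 = -24155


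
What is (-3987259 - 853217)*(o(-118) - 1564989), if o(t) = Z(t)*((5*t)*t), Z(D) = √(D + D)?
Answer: 7575291694764 - 673987878240*I*√59 ≈ 7.5753e+12 - 5.177e+12*I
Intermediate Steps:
Z(D) = √2*√D (Z(D) = √(2*D) = √2*√D)
o(t) = 5*√2*t^(5/2) (o(t) = (√2*√t)*((5*t)*t) = (√2*√t)*(5*t²) = 5*√2*t^(5/2))
(-3987259 - 853217)*(o(-118) - 1564989) = (-3987259 - 853217)*(5*√2*(-118)^(5/2) - 1564989) = -4840476*(5*√2*(13924*I*√118) - 1564989) = -4840476*(139240*I*√59 - 1564989) = -4840476*(-1564989 + 139240*I*√59) = 7575291694764 - 673987878240*I*√59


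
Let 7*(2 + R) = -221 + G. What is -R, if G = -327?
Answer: 562/7 ≈ 80.286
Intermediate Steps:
R = -562/7 (R = -2 + (-221 - 327)/7 = -2 + (1/7)*(-548) = -2 - 548/7 = -562/7 ≈ -80.286)
-R = -1*(-562/7) = 562/7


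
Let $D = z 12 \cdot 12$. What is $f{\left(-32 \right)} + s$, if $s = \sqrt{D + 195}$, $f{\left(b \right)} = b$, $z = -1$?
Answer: $-32 + \sqrt{51} \approx -24.859$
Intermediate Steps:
$D = -144$ ($D = \left(-1\right) 12 \cdot 12 = \left(-12\right) 12 = -144$)
$s = \sqrt{51}$ ($s = \sqrt{-144 + 195} = \sqrt{51} \approx 7.1414$)
$f{\left(-32 \right)} + s = -32 + \sqrt{51}$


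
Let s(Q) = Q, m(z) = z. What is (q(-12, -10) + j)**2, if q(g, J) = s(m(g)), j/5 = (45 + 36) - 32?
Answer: 54289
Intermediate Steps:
j = 245 (j = 5*((45 + 36) - 32) = 5*(81 - 32) = 5*49 = 245)
q(g, J) = g
(q(-12, -10) + j)**2 = (-12 + 245)**2 = 233**2 = 54289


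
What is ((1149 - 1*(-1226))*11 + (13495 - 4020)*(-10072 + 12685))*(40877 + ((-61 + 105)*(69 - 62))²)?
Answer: 3364245666300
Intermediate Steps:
((1149 - 1*(-1226))*11 + (13495 - 4020)*(-10072 + 12685))*(40877 + ((-61 + 105)*(69 - 62))²) = ((1149 + 1226)*11 + 9475*2613)*(40877 + (44*7)²) = (2375*11 + 24758175)*(40877 + 308²) = (26125 + 24758175)*(40877 + 94864) = 24784300*135741 = 3364245666300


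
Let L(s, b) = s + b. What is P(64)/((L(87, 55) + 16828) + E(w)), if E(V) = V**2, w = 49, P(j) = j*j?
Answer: 4096/19371 ≈ 0.21145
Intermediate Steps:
P(j) = j**2
L(s, b) = b + s
P(64)/((L(87, 55) + 16828) + E(w)) = 64**2/(((55 + 87) + 16828) + 49**2) = 4096/((142 + 16828) + 2401) = 4096/(16970 + 2401) = 4096/19371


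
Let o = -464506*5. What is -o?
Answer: 2322530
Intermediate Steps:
o = -2322530
-o = -1*(-2322530) = 2322530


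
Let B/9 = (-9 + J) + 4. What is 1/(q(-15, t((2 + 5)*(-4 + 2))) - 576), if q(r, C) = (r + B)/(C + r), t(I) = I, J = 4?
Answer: -29/16680 ≈ -0.0017386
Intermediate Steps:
B = -9 (B = 9*((-9 + 4) + 4) = 9*(-5 + 4) = 9*(-1) = -9)
q(r, C) = (-9 + r)/(C + r) (q(r, C) = (r - 9)/(C + r) = (-9 + r)/(C + r))
1/(q(-15, t((2 + 5)*(-4 + 2))) - 576) = 1/((-9 - 15)/((2 + 5)*(-4 + 2) - 15) - 576) = 1/(-24/(7*(-2) - 15) - 576) = 1/(-24/(-14 - 15) - 576) = 1/(-24/(-29) - 576) = 1/(-1/29*(-24) - 576) = 1/(24/29 - 576) = 1/(-16680/29) = -29/16680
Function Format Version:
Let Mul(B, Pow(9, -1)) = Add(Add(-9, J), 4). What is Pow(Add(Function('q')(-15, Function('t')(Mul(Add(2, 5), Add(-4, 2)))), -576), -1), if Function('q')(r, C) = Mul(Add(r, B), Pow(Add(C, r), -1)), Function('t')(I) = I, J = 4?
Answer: Rational(-29, 16680) ≈ -0.0017386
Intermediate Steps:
B = -9 (B = Mul(9, Add(Add(-9, 4), 4)) = Mul(9, Add(-5, 4)) = Mul(9, -1) = -9)
Function('q')(r, C) = Mul(Pow(Add(C, r), -1), Add(-9, r)) (Function('q')(r, C) = Mul(Add(r, -9), Pow(Add(C, r), -1)) = Mul(Add(-9, r), Pow(Add(C, r), -1)) = Mul(Pow(Add(C, r), -1), Add(-9, r)))
Pow(Add(Function('q')(-15, Function('t')(Mul(Add(2, 5), Add(-4, 2)))), -576), -1) = Pow(Add(Mul(Pow(Add(Mul(Add(2, 5), Add(-4, 2)), -15), -1), Add(-9, -15)), -576), -1) = Pow(Add(Mul(Pow(Add(Mul(7, -2), -15), -1), -24), -576), -1) = Pow(Add(Mul(Pow(Add(-14, -15), -1), -24), -576), -1) = Pow(Add(Mul(Pow(-29, -1), -24), -576), -1) = Pow(Add(Mul(Rational(-1, 29), -24), -576), -1) = Pow(Add(Rational(24, 29), -576), -1) = Pow(Rational(-16680, 29), -1) = Rational(-29, 16680)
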